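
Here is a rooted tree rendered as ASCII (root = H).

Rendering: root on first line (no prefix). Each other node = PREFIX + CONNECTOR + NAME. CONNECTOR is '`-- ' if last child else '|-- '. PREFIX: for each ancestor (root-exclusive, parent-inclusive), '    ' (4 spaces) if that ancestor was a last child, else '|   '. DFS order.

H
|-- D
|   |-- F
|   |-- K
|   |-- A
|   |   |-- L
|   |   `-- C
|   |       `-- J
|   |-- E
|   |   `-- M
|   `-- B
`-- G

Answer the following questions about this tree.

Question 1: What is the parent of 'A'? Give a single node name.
Answer: D

Derivation:
Scan adjacency: A appears as child of D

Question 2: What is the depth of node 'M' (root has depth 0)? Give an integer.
Answer: 3

Derivation:
Path from root to M: H -> D -> E -> M
Depth = number of edges = 3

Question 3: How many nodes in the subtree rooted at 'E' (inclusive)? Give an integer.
Answer: 2

Derivation:
Subtree rooted at E contains: E, M
Count = 2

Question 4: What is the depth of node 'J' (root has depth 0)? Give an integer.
Answer: 4

Derivation:
Path from root to J: H -> D -> A -> C -> J
Depth = number of edges = 4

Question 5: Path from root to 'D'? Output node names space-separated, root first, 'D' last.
Answer: H D

Derivation:
Walk down from root: H -> D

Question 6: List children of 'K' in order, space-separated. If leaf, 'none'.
Answer: none

Derivation:
Node K's children (from adjacency): (leaf)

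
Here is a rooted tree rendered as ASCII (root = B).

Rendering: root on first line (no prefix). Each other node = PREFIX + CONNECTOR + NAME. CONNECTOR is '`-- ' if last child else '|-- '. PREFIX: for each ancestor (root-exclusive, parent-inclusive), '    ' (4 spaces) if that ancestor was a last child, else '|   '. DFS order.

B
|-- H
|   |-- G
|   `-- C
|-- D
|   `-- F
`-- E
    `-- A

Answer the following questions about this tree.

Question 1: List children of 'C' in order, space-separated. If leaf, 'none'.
Node C's children (from adjacency): (leaf)

Answer: none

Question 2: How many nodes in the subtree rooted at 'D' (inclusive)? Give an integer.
Subtree rooted at D contains: D, F
Count = 2

Answer: 2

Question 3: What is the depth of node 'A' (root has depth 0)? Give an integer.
Answer: 2

Derivation:
Path from root to A: B -> E -> A
Depth = number of edges = 2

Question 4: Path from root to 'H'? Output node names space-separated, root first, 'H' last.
Walk down from root: B -> H

Answer: B H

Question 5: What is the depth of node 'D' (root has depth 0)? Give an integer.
Path from root to D: B -> D
Depth = number of edges = 1

Answer: 1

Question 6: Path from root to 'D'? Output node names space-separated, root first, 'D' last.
Answer: B D

Derivation:
Walk down from root: B -> D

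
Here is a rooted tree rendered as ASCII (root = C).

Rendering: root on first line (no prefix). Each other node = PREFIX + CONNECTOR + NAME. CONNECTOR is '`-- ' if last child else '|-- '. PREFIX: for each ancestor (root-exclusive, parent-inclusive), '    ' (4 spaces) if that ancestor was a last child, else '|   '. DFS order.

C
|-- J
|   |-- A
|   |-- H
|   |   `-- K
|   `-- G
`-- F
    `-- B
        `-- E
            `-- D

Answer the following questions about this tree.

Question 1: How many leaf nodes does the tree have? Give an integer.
Leaves (nodes with no children): A, D, G, K

Answer: 4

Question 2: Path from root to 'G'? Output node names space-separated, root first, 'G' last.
Answer: C J G

Derivation:
Walk down from root: C -> J -> G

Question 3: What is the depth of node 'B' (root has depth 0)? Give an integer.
Path from root to B: C -> F -> B
Depth = number of edges = 2

Answer: 2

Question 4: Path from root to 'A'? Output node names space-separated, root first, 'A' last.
Walk down from root: C -> J -> A

Answer: C J A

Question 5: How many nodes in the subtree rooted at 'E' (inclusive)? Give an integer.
Answer: 2

Derivation:
Subtree rooted at E contains: D, E
Count = 2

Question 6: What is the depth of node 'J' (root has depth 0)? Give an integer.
Path from root to J: C -> J
Depth = number of edges = 1

Answer: 1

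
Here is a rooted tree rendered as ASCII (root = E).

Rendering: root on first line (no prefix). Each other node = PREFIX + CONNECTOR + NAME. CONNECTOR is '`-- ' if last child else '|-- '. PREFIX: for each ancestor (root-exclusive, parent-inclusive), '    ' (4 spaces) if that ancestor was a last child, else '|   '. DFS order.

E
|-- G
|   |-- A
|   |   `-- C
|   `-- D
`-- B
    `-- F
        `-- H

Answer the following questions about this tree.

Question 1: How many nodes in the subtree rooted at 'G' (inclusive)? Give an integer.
Answer: 4

Derivation:
Subtree rooted at G contains: A, C, D, G
Count = 4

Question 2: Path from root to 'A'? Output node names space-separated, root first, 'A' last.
Walk down from root: E -> G -> A

Answer: E G A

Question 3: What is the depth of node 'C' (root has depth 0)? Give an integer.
Answer: 3

Derivation:
Path from root to C: E -> G -> A -> C
Depth = number of edges = 3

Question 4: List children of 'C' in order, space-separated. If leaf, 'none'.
Answer: none

Derivation:
Node C's children (from adjacency): (leaf)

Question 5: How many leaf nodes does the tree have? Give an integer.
Leaves (nodes with no children): C, D, H

Answer: 3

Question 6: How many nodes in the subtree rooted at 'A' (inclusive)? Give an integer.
Answer: 2

Derivation:
Subtree rooted at A contains: A, C
Count = 2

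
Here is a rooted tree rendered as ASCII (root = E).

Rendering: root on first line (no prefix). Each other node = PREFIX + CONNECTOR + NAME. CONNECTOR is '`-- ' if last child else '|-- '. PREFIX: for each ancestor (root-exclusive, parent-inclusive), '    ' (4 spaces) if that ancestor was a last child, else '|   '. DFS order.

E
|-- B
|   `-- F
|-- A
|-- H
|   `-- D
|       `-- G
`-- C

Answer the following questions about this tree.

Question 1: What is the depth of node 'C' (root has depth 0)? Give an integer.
Path from root to C: E -> C
Depth = number of edges = 1

Answer: 1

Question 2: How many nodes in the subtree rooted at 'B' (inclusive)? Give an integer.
Answer: 2

Derivation:
Subtree rooted at B contains: B, F
Count = 2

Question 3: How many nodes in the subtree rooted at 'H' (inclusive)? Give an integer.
Subtree rooted at H contains: D, G, H
Count = 3

Answer: 3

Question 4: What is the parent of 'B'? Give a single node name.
Scan adjacency: B appears as child of E

Answer: E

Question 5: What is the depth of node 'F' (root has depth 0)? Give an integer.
Path from root to F: E -> B -> F
Depth = number of edges = 2

Answer: 2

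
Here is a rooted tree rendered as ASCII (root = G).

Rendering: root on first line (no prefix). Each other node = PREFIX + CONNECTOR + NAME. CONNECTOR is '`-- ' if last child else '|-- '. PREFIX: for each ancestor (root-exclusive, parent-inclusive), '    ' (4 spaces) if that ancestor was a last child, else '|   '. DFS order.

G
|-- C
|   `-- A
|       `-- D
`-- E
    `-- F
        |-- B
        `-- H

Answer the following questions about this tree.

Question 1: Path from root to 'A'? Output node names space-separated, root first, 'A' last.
Walk down from root: G -> C -> A

Answer: G C A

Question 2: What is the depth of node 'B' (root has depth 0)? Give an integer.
Path from root to B: G -> E -> F -> B
Depth = number of edges = 3

Answer: 3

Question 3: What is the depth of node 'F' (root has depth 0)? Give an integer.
Answer: 2

Derivation:
Path from root to F: G -> E -> F
Depth = number of edges = 2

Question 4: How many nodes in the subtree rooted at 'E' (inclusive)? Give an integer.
Answer: 4

Derivation:
Subtree rooted at E contains: B, E, F, H
Count = 4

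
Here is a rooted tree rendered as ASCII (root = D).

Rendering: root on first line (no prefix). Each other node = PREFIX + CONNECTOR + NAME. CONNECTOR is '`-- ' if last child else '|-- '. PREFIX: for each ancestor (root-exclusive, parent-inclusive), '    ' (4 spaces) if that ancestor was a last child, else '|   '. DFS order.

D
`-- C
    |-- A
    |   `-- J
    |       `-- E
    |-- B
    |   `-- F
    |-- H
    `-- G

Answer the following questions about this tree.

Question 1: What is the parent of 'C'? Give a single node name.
Answer: D

Derivation:
Scan adjacency: C appears as child of D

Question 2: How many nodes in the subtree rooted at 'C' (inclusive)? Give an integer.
Subtree rooted at C contains: A, B, C, E, F, G, H, J
Count = 8

Answer: 8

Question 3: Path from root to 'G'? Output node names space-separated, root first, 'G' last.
Answer: D C G

Derivation:
Walk down from root: D -> C -> G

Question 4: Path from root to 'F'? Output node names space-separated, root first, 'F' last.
Answer: D C B F

Derivation:
Walk down from root: D -> C -> B -> F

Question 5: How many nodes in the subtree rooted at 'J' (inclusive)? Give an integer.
Answer: 2

Derivation:
Subtree rooted at J contains: E, J
Count = 2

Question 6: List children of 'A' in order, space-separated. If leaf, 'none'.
Node A's children (from adjacency): J

Answer: J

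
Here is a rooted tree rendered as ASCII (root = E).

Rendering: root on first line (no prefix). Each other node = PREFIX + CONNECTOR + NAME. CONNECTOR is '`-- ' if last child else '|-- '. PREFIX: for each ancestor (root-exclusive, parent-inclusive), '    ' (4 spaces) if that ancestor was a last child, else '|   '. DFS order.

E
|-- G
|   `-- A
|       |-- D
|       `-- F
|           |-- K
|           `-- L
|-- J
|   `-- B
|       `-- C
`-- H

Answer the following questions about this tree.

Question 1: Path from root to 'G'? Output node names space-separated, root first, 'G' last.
Answer: E G

Derivation:
Walk down from root: E -> G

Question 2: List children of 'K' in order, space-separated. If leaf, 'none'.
Answer: none

Derivation:
Node K's children (from adjacency): (leaf)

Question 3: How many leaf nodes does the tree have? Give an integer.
Answer: 5

Derivation:
Leaves (nodes with no children): C, D, H, K, L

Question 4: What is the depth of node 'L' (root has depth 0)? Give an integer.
Answer: 4

Derivation:
Path from root to L: E -> G -> A -> F -> L
Depth = number of edges = 4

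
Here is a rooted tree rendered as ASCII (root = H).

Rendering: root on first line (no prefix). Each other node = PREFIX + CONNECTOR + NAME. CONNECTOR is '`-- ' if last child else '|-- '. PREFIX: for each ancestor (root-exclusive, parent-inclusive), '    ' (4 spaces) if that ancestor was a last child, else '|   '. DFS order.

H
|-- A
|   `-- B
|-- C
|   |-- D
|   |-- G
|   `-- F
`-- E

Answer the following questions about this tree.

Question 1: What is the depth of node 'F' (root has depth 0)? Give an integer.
Answer: 2

Derivation:
Path from root to F: H -> C -> F
Depth = number of edges = 2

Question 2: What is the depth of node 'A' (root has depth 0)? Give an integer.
Answer: 1

Derivation:
Path from root to A: H -> A
Depth = number of edges = 1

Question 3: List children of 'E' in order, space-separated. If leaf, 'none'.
Node E's children (from adjacency): (leaf)

Answer: none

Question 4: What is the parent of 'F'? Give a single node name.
Answer: C

Derivation:
Scan adjacency: F appears as child of C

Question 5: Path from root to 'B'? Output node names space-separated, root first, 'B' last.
Answer: H A B

Derivation:
Walk down from root: H -> A -> B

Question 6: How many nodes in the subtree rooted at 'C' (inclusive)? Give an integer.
Answer: 4

Derivation:
Subtree rooted at C contains: C, D, F, G
Count = 4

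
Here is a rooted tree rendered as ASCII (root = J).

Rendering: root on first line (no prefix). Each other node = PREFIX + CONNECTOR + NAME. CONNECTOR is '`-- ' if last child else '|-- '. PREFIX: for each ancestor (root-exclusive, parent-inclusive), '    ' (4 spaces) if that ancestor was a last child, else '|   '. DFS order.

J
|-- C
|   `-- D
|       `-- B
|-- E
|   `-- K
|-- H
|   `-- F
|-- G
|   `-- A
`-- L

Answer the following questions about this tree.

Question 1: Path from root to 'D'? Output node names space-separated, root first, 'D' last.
Walk down from root: J -> C -> D

Answer: J C D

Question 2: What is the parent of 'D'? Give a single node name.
Scan adjacency: D appears as child of C

Answer: C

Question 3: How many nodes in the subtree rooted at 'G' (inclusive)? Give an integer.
Subtree rooted at G contains: A, G
Count = 2

Answer: 2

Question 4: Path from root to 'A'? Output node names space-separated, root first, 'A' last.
Answer: J G A

Derivation:
Walk down from root: J -> G -> A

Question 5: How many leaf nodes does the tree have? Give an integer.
Leaves (nodes with no children): A, B, F, K, L

Answer: 5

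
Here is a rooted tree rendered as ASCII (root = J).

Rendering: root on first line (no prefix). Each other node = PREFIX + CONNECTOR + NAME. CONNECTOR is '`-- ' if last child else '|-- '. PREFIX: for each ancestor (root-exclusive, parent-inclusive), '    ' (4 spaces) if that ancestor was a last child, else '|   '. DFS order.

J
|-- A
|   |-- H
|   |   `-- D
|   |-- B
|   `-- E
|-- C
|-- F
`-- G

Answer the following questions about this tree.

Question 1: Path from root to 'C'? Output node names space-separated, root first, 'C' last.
Walk down from root: J -> C

Answer: J C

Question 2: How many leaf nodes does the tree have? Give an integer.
Leaves (nodes with no children): B, C, D, E, F, G

Answer: 6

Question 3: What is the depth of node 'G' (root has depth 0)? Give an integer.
Answer: 1

Derivation:
Path from root to G: J -> G
Depth = number of edges = 1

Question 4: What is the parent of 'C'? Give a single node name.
Answer: J

Derivation:
Scan adjacency: C appears as child of J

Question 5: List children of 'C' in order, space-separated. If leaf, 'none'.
Answer: none

Derivation:
Node C's children (from adjacency): (leaf)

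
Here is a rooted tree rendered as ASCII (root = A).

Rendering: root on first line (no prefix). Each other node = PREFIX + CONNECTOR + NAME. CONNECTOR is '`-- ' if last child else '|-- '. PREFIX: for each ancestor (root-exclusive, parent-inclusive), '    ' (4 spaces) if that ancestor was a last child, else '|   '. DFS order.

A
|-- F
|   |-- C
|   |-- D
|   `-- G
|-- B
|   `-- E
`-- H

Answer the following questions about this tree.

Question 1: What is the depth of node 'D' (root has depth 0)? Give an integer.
Path from root to D: A -> F -> D
Depth = number of edges = 2

Answer: 2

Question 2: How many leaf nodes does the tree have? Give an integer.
Leaves (nodes with no children): C, D, E, G, H

Answer: 5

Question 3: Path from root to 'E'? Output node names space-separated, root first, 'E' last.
Answer: A B E

Derivation:
Walk down from root: A -> B -> E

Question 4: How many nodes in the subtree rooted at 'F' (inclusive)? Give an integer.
Subtree rooted at F contains: C, D, F, G
Count = 4

Answer: 4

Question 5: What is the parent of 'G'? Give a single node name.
Answer: F

Derivation:
Scan adjacency: G appears as child of F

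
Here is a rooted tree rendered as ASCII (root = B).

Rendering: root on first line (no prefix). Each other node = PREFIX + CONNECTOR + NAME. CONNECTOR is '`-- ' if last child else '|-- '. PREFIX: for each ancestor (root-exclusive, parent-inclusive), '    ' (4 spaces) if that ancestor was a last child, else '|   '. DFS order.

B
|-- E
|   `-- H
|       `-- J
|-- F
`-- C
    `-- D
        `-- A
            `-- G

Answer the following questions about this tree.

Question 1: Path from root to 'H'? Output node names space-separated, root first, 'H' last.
Walk down from root: B -> E -> H

Answer: B E H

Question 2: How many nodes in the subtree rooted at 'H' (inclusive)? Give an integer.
Answer: 2

Derivation:
Subtree rooted at H contains: H, J
Count = 2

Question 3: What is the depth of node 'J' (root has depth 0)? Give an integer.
Answer: 3

Derivation:
Path from root to J: B -> E -> H -> J
Depth = number of edges = 3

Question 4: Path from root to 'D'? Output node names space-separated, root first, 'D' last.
Walk down from root: B -> C -> D

Answer: B C D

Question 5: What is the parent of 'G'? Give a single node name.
Scan adjacency: G appears as child of A

Answer: A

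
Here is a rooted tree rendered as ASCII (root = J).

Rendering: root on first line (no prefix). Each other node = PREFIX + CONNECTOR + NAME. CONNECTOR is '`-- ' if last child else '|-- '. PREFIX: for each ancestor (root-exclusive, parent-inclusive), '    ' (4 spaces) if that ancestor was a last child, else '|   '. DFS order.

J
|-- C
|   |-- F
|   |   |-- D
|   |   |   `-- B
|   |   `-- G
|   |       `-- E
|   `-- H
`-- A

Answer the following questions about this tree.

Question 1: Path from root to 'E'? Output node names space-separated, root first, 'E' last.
Walk down from root: J -> C -> F -> G -> E

Answer: J C F G E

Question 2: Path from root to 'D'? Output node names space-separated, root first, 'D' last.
Answer: J C F D

Derivation:
Walk down from root: J -> C -> F -> D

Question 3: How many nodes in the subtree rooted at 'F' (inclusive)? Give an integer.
Subtree rooted at F contains: B, D, E, F, G
Count = 5

Answer: 5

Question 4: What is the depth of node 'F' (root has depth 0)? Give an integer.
Answer: 2

Derivation:
Path from root to F: J -> C -> F
Depth = number of edges = 2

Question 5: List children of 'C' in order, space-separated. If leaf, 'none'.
Node C's children (from adjacency): F, H

Answer: F H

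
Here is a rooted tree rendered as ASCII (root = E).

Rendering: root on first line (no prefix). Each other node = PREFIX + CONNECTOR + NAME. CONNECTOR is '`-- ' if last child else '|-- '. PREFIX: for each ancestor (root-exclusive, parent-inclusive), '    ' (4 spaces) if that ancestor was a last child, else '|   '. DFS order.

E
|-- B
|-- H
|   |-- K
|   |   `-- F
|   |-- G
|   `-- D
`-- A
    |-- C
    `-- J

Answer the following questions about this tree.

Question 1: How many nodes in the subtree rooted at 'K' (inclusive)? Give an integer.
Subtree rooted at K contains: F, K
Count = 2

Answer: 2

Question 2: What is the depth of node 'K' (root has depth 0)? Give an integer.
Path from root to K: E -> H -> K
Depth = number of edges = 2

Answer: 2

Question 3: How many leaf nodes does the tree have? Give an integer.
Answer: 6

Derivation:
Leaves (nodes with no children): B, C, D, F, G, J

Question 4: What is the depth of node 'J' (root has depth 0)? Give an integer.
Path from root to J: E -> A -> J
Depth = number of edges = 2

Answer: 2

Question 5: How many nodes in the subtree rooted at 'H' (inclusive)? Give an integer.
Subtree rooted at H contains: D, F, G, H, K
Count = 5

Answer: 5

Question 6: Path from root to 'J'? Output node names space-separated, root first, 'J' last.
Walk down from root: E -> A -> J

Answer: E A J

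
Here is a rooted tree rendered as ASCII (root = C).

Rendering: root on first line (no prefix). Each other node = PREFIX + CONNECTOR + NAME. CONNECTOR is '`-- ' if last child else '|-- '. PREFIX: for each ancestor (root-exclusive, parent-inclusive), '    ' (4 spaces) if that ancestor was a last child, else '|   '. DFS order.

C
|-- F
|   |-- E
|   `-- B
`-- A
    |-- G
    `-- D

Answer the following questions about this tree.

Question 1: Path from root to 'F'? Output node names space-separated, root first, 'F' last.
Walk down from root: C -> F

Answer: C F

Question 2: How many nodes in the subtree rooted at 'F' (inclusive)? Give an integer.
Answer: 3

Derivation:
Subtree rooted at F contains: B, E, F
Count = 3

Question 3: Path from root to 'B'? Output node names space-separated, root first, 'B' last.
Answer: C F B

Derivation:
Walk down from root: C -> F -> B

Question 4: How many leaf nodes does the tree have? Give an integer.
Answer: 4

Derivation:
Leaves (nodes with no children): B, D, E, G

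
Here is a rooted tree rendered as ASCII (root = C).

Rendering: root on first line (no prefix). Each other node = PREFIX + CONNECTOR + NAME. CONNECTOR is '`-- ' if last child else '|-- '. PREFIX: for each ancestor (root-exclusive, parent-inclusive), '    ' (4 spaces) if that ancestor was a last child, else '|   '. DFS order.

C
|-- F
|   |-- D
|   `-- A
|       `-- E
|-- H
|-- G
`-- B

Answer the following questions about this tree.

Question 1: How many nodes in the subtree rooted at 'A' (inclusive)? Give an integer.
Subtree rooted at A contains: A, E
Count = 2

Answer: 2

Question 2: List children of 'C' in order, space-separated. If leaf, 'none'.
Answer: F H G B

Derivation:
Node C's children (from adjacency): F, H, G, B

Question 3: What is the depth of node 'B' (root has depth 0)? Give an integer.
Path from root to B: C -> B
Depth = number of edges = 1

Answer: 1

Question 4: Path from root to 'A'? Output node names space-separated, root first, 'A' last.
Answer: C F A

Derivation:
Walk down from root: C -> F -> A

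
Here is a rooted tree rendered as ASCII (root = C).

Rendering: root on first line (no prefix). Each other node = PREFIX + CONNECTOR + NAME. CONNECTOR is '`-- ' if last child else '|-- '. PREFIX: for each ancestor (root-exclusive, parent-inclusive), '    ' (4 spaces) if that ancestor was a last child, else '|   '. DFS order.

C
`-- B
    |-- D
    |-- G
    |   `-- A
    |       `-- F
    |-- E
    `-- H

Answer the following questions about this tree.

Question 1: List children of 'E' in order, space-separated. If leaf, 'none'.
Answer: none

Derivation:
Node E's children (from adjacency): (leaf)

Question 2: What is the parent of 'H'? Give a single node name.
Scan adjacency: H appears as child of B

Answer: B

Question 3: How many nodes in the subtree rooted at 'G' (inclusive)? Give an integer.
Answer: 3

Derivation:
Subtree rooted at G contains: A, F, G
Count = 3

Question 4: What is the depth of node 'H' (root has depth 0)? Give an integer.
Path from root to H: C -> B -> H
Depth = number of edges = 2

Answer: 2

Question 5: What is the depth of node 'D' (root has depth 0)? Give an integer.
Path from root to D: C -> B -> D
Depth = number of edges = 2

Answer: 2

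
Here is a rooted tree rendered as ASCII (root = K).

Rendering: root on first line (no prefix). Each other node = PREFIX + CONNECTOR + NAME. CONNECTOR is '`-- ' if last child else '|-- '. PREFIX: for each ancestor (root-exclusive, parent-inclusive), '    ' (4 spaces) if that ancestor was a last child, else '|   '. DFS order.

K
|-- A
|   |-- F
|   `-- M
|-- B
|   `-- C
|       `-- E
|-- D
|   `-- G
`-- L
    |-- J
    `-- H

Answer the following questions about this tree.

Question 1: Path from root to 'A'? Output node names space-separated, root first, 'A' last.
Walk down from root: K -> A

Answer: K A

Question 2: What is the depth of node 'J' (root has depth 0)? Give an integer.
Answer: 2

Derivation:
Path from root to J: K -> L -> J
Depth = number of edges = 2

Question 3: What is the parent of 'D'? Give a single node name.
Answer: K

Derivation:
Scan adjacency: D appears as child of K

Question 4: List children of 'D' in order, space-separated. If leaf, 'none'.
Node D's children (from adjacency): G

Answer: G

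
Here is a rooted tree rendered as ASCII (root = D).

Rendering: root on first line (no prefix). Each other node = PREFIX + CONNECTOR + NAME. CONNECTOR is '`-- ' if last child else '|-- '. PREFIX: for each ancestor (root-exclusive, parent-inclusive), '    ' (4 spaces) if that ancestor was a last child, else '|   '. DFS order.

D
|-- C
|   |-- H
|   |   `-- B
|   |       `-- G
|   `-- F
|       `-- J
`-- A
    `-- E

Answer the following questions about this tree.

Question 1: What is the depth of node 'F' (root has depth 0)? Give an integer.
Answer: 2

Derivation:
Path from root to F: D -> C -> F
Depth = number of edges = 2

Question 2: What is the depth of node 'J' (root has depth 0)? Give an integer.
Answer: 3

Derivation:
Path from root to J: D -> C -> F -> J
Depth = number of edges = 3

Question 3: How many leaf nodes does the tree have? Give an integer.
Answer: 3

Derivation:
Leaves (nodes with no children): E, G, J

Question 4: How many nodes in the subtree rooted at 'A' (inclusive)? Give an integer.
Subtree rooted at A contains: A, E
Count = 2

Answer: 2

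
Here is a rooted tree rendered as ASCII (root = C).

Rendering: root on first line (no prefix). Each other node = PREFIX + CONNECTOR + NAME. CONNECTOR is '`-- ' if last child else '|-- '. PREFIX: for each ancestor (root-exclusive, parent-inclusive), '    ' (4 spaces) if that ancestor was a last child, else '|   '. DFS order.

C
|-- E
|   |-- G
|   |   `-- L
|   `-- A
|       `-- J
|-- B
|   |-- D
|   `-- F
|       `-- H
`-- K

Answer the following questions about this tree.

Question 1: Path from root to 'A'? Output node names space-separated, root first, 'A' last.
Answer: C E A

Derivation:
Walk down from root: C -> E -> A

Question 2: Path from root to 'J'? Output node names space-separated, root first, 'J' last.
Answer: C E A J

Derivation:
Walk down from root: C -> E -> A -> J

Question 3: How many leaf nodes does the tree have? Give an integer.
Leaves (nodes with no children): D, H, J, K, L

Answer: 5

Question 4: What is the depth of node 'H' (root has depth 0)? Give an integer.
Path from root to H: C -> B -> F -> H
Depth = number of edges = 3

Answer: 3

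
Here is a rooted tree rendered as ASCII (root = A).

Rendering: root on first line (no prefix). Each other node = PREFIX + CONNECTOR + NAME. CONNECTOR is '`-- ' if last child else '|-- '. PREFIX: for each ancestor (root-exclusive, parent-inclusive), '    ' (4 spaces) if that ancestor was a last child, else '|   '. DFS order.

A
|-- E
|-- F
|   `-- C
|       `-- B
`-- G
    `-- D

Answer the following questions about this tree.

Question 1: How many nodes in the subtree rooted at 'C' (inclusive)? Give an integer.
Answer: 2

Derivation:
Subtree rooted at C contains: B, C
Count = 2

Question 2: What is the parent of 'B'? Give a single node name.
Scan adjacency: B appears as child of C

Answer: C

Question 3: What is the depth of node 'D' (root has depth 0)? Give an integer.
Answer: 2

Derivation:
Path from root to D: A -> G -> D
Depth = number of edges = 2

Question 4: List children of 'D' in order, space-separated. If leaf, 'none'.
Answer: none

Derivation:
Node D's children (from adjacency): (leaf)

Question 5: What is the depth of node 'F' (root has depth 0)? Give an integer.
Path from root to F: A -> F
Depth = number of edges = 1

Answer: 1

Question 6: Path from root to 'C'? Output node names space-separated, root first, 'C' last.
Walk down from root: A -> F -> C

Answer: A F C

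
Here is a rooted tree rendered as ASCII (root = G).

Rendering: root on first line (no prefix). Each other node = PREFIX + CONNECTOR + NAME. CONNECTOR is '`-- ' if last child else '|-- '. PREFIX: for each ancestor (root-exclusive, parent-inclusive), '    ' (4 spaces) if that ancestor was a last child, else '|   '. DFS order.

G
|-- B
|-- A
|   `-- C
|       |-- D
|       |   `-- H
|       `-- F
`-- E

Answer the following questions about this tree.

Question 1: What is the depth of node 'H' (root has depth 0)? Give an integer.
Answer: 4

Derivation:
Path from root to H: G -> A -> C -> D -> H
Depth = number of edges = 4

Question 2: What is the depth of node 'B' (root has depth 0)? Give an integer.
Answer: 1

Derivation:
Path from root to B: G -> B
Depth = number of edges = 1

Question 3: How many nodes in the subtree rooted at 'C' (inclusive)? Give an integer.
Subtree rooted at C contains: C, D, F, H
Count = 4

Answer: 4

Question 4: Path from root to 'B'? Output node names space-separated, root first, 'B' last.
Answer: G B

Derivation:
Walk down from root: G -> B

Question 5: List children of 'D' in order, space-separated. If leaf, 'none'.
Node D's children (from adjacency): H

Answer: H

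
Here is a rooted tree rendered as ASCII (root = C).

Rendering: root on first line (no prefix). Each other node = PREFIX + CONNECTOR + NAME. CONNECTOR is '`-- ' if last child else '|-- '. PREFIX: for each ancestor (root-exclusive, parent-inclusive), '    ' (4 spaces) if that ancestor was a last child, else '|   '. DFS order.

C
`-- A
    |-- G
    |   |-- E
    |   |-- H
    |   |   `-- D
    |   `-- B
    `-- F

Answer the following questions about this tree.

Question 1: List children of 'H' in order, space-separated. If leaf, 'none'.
Answer: D

Derivation:
Node H's children (from adjacency): D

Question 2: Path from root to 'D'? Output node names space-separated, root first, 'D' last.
Walk down from root: C -> A -> G -> H -> D

Answer: C A G H D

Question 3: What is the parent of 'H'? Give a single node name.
Scan adjacency: H appears as child of G

Answer: G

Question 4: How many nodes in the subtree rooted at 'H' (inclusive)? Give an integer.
Subtree rooted at H contains: D, H
Count = 2

Answer: 2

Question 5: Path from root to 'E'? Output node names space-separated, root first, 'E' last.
Answer: C A G E

Derivation:
Walk down from root: C -> A -> G -> E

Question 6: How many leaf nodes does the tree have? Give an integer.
Answer: 4

Derivation:
Leaves (nodes with no children): B, D, E, F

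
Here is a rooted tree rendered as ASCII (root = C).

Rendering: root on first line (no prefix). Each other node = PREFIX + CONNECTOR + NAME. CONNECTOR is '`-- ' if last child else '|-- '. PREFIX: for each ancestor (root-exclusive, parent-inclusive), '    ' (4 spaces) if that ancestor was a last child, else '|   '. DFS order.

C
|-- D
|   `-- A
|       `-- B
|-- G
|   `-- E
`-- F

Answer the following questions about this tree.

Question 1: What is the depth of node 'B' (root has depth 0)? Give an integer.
Answer: 3

Derivation:
Path from root to B: C -> D -> A -> B
Depth = number of edges = 3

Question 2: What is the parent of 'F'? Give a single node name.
Scan adjacency: F appears as child of C

Answer: C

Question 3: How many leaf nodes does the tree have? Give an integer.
Answer: 3

Derivation:
Leaves (nodes with no children): B, E, F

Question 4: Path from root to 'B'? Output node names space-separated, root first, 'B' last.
Answer: C D A B

Derivation:
Walk down from root: C -> D -> A -> B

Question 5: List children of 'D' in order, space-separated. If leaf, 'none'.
Answer: A

Derivation:
Node D's children (from adjacency): A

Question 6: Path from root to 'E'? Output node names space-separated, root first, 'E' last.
Answer: C G E

Derivation:
Walk down from root: C -> G -> E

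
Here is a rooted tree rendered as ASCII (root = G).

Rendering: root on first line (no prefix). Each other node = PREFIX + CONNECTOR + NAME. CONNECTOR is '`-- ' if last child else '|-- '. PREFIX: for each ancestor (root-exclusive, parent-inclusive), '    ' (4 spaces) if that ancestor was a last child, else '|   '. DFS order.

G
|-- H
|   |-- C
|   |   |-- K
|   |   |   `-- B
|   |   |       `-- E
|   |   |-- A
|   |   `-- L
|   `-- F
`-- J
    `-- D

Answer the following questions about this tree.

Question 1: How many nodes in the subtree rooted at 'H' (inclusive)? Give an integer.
Subtree rooted at H contains: A, B, C, E, F, H, K, L
Count = 8

Answer: 8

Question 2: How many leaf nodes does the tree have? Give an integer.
Answer: 5

Derivation:
Leaves (nodes with no children): A, D, E, F, L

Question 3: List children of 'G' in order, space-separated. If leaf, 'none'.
Answer: H J

Derivation:
Node G's children (from adjacency): H, J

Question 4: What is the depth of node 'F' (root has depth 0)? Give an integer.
Answer: 2

Derivation:
Path from root to F: G -> H -> F
Depth = number of edges = 2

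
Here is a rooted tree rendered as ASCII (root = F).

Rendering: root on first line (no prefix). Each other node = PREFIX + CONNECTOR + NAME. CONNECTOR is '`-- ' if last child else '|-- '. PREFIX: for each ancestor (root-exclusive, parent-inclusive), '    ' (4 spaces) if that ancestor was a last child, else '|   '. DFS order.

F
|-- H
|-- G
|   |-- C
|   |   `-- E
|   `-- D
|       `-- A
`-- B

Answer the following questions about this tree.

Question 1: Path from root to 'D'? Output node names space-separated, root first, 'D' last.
Walk down from root: F -> G -> D

Answer: F G D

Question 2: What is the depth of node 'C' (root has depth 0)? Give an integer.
Answer: 2

Derivation:
Path from root to C: F -> G -> C
Depth = number of edges = 2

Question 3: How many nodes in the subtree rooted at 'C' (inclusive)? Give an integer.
Answer: 2

Derivation:
Subtree rooted at C contains: C, E
Count = 2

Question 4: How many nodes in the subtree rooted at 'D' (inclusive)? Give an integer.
Subtree rooted at D contains: A, D
Count = 2

Answer: 2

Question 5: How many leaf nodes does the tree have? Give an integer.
Answer: 4

Derivation:
Leaves (nodes with no children): A, B, E, H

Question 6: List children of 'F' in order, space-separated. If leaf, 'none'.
Node F's children (from adjacency): H, G, B

Answer: H G B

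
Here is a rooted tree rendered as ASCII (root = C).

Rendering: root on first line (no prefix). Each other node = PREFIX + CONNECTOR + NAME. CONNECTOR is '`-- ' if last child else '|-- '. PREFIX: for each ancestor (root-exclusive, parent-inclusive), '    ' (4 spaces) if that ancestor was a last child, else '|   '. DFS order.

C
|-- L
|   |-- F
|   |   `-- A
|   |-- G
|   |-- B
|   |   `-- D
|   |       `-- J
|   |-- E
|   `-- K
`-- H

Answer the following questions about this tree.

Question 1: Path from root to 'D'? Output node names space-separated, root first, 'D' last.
Walk down from root: C -> L -> B -> D

Answer: C L B D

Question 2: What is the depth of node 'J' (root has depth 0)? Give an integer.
Answer: 4

Derivation:
Path from root to J: C -> L -> B -> D -> J
Depth = number of edges = 4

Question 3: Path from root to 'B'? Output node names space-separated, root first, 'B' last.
Answer: C L B

Derivation:
Walk down from root: C -> L -> B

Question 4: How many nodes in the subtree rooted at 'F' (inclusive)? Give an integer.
Subtree rooted at F contains: A, F
Count = 2

Answer: 2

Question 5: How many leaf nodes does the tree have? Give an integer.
Leaves (nodes with no children): A, E, G, H, J, K

Answer: 6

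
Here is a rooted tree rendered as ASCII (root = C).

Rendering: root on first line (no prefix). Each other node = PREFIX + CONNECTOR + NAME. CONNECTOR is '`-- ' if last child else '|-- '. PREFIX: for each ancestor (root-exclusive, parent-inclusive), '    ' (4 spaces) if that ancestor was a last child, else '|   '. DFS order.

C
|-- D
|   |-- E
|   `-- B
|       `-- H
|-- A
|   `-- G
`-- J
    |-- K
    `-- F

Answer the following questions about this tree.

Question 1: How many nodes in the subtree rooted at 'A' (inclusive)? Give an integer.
Subtree rooted at A contains: A, G
Count = 2

Answer: 2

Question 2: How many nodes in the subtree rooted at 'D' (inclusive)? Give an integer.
Answer: 4

Derivation:
Subtree rooted at D contains: B, D, E, H
Count = 4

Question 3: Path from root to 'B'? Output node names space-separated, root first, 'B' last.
Answer: C D B

Derivation:
Walk down from root: C -> D -> B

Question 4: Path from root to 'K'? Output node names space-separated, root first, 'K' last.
Walk down from root: C -> J -> K

Answer: C J K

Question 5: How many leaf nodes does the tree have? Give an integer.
Leaves (nodes with no children): E, F, G, H, K

Answer: 5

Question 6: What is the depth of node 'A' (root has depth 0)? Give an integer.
Answer: 1

Derivation:
Path from root to A: C -> A
Depth = number of edges = 1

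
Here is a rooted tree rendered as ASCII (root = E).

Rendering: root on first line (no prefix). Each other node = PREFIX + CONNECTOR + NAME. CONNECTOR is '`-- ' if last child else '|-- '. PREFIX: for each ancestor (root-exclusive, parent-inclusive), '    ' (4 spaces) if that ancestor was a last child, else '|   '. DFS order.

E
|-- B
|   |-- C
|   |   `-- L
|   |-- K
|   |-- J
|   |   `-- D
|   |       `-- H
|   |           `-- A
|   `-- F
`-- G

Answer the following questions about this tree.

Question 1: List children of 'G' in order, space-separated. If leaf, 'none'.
Node G's children (from adjacency): (leaf)

Answer: none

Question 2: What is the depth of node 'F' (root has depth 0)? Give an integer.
Path from root to F: E -> B -> F
Depth = number of edges = 2

Answer: 2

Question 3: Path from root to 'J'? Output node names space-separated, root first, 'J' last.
Walk down from root: E -> B -> J

Answer: E B J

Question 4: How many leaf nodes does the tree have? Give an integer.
Leaves (nodes with no children): A, F, G, K, L

Answer: 5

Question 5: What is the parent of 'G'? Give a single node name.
Scan adjacency: G appears as child of E

Answer: E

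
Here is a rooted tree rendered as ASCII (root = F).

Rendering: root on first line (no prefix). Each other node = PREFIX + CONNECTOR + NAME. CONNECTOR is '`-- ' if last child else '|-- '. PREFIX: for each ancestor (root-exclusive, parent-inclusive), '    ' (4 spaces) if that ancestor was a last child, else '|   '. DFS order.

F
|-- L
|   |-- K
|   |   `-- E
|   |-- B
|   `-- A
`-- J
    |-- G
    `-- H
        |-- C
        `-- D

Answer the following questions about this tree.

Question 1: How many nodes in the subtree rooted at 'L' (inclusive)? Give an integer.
Answer: 5

Derivation:
Subtree rooted at L contains: A, B, E, K, L
Count = 5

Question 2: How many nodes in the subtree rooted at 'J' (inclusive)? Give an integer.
Answer: 5

Derivation:
Subtree rooted at J contains: C, D, G, H, J
Count = 5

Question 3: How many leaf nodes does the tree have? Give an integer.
Answer: 6

Derivation:
Leaves (nodes with no children): A, B, C, D, E, G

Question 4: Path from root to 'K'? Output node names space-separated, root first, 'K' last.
Answer: F L K

Derivation:
Walk down from root: F -> L -> K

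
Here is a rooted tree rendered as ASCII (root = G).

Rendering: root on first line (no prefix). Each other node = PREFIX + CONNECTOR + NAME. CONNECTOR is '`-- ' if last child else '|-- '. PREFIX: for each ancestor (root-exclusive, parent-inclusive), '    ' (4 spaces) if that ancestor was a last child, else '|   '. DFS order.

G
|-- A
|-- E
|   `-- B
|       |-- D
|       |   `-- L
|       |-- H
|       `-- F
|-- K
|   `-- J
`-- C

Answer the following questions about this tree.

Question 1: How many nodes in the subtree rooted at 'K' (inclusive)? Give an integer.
Subtree rooted at K contains: J, K
Count = 2

Answer: 2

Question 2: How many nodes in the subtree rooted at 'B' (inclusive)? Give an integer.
Answer: 5

Derivation:
Subtree rooted at B contains: B, D, F, H, L
Count = 5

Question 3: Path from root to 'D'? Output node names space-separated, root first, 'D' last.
Answer: G E B D

Derivation:
Walk down from root: G -> E -> B -> D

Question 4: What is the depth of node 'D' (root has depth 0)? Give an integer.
Path from root to D: G -> E -> B -> D
Depth = number of edges = 3

Answer: 3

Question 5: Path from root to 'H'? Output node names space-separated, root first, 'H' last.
Answer: G E B H

Derivation:
Walk down from root: G -> E -> B -> H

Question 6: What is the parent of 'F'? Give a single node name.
Answer: B

Derivation:
Scan adjacency: F appears as child of B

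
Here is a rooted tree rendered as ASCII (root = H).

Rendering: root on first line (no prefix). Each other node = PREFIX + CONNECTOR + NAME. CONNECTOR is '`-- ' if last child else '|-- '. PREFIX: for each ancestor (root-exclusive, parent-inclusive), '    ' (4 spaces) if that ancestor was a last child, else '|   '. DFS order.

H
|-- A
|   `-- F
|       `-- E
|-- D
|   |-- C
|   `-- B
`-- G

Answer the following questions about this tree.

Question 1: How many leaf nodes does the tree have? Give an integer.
Leaves (nodes with no children): B, C, E, G

Answer: 4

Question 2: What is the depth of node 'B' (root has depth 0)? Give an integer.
Answer: 2

Derivation:
Path from root to B: H -> D -> B
Depth = number of edges = 2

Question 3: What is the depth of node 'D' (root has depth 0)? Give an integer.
Path from root to D: H -> D
Depth = number of edges = 1

Answer: 1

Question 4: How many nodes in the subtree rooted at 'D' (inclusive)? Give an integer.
Subtree rooted at D contains: B, C, D
Count = 3

Answer: 3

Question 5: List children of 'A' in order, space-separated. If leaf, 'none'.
Node A's children (from adjacency): F

Answer: F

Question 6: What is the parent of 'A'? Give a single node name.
Answer: H

Derivation:
Scan adjacency: A appears as child of H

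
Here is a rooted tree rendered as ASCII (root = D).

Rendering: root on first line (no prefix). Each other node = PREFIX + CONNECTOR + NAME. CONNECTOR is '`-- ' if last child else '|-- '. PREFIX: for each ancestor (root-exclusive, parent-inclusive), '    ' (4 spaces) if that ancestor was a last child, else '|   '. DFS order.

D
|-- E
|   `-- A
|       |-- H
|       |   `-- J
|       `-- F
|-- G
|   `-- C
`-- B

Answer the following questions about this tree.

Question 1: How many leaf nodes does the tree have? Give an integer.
Answer: 4

Derivation:
Leaves (nodes with no children): B, C, F, J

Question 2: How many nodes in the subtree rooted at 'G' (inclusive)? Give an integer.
Subtree rooted at G contains: C, G
Count = 2

Answer: 2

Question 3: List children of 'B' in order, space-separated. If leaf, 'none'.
Node B's children (from adjacency): (leaf)

Answer: none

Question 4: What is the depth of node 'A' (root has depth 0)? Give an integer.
Path from root to A: D -> E -> A
Depth = number of edges = 2

Answer: 2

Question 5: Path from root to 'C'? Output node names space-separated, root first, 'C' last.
Answer: D G C

Derivation:
Walk down from root: D -> G -> C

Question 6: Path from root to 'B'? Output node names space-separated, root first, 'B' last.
Walk down from root: D -> B

Answer: D B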